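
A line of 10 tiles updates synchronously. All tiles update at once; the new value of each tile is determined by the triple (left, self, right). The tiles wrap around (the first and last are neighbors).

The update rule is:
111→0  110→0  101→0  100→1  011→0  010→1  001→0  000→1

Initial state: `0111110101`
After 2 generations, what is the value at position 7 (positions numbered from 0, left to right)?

1

0000000101
1111110101
position 7 holds 1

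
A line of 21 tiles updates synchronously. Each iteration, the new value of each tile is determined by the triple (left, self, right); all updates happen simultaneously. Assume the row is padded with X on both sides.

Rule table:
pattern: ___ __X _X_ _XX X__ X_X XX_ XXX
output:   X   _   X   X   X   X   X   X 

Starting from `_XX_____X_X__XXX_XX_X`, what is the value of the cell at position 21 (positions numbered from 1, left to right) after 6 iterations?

iteration 1: XXXXXXX_XXXX_XXXXXXXX
iteration 2: XXXXXXXXXXXXXXXXXXXXX
iteration 3: XXXXXXXXXXXXXXXXXXXXX  (fixed point — unchanged through iteration 6)
position 21 holds X

X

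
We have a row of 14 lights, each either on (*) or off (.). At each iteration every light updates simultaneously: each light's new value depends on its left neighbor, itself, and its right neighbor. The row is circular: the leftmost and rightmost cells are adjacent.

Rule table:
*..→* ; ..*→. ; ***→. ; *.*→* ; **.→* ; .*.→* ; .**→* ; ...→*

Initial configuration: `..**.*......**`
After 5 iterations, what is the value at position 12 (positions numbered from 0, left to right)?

*.*********.**
***.......***.
*.*******.*.**
***.....*****.
*.*****.*...**
position 12 holds *

*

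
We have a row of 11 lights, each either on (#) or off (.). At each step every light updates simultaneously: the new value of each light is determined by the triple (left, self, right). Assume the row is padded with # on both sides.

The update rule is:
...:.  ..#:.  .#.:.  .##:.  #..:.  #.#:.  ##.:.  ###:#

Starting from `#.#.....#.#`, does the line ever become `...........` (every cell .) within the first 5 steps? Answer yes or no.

...........
all cells are . at step 1

yes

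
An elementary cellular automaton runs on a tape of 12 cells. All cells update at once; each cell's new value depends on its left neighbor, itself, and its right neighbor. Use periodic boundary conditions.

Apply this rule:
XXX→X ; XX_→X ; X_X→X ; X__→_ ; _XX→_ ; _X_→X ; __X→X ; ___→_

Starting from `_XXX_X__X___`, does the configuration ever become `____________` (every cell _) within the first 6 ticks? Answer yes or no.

X_XXXX_XX___
XX_XXXX_X__X
XXX_XXXXX_X_
_XXX_XXXXXXX
X_XXX_XXXXXX
XX_XXX_XXXXX
tick 6 is XX_XXX_XXXXX, still not uniform _

no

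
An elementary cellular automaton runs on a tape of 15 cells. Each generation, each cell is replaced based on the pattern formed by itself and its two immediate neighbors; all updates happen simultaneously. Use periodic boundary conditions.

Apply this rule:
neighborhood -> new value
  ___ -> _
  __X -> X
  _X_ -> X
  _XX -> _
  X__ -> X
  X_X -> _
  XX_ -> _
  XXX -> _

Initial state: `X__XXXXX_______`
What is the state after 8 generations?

generation 1: XXX_____X_____X
generation 2: ___X___XXX___X_
generation 3: __XXX_X___X_XXX
generation 4: XX____XX_XX____
generation 5: __X__X_____X__X
generation 6: XXXXXXX___XXXXX
generation 7: _______X_X_____
generation 8: ______XX_XX____

______XX_XX____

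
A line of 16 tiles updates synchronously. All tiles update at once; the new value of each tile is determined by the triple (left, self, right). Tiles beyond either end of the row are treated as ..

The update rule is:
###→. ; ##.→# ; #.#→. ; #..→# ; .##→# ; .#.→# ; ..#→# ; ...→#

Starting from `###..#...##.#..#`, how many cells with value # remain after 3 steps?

14

step 1: #.#########.####
step 2: #.#.......#.#..#
step 3: #.#########.####
count of #: 14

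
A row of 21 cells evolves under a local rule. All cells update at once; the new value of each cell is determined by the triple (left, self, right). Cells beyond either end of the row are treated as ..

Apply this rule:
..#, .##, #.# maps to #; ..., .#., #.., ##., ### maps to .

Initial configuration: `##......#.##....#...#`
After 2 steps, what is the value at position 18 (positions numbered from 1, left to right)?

.

step 1: #......#.##....#...#.
step 2: ......#.##....#...#..
position 18 holds .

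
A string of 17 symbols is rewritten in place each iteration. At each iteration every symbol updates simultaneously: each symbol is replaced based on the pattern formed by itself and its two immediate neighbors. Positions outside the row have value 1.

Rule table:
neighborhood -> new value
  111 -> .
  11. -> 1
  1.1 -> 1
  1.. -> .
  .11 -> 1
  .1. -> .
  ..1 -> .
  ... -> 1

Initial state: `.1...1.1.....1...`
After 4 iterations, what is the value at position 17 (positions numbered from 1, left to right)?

iteration 1: 1..1..1..111...1.
iteration 2: 1........1.1.1..1
iteration 3: 1.111111..1.1...1
iteration 4: 111....1...1..1.1
position 17 holds 1

1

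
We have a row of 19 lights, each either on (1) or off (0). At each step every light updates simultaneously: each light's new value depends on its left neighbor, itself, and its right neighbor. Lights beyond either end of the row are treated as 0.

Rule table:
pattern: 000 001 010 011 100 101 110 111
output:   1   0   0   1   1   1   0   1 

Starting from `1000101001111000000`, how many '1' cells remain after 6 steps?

step 1: 0110010101110111111
step 2: 0101001011101111110
step 3: 0010100111011111101
step 4: 1001010110111111010
step 5: 0100101101111110101
step 6: 0010011011111101010
count of 1: 11

11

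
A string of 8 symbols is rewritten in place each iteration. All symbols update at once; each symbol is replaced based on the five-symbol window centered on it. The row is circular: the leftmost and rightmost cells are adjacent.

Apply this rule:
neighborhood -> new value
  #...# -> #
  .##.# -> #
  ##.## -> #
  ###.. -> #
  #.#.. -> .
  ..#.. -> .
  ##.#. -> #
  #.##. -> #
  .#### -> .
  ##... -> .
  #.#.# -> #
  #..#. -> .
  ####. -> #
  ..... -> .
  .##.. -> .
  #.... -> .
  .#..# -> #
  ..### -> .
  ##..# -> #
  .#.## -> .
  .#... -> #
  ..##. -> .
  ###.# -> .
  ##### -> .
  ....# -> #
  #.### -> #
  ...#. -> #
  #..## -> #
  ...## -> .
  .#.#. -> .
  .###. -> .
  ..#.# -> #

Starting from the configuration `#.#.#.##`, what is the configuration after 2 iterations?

.##.#.#.
#.###..#

#.###..#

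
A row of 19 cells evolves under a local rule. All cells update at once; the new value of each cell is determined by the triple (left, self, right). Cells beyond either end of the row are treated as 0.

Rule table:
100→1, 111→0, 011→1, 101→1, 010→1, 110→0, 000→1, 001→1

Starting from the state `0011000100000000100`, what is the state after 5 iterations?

1110111111111111111
1001100000000000000
1111011111111111111
1000110000000000000
1111101111111111111

1111101111111111111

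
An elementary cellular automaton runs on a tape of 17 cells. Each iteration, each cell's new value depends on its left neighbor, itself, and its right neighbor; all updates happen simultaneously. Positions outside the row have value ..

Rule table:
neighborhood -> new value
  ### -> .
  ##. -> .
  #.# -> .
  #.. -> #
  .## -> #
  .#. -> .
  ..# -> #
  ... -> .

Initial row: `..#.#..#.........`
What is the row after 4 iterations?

.#...##.#........
#.#.##...#.......
....#.#.#.#......
...#.......#.....

...#.......#.....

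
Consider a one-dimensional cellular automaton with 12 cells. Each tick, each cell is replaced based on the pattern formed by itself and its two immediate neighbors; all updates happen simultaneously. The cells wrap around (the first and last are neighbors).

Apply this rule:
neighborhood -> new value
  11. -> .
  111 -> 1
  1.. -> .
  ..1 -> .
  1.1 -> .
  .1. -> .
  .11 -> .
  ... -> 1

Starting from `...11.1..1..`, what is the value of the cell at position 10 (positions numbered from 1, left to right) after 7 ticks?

.

tick 1: 11.........1
tick 2: 1..1111111..
tick 3: ....11111...
tick 4: 111..111..11
tick 5: 11....1....1
tick 6: 1..11...11..
tick 7: ......1.....
position 10 holds .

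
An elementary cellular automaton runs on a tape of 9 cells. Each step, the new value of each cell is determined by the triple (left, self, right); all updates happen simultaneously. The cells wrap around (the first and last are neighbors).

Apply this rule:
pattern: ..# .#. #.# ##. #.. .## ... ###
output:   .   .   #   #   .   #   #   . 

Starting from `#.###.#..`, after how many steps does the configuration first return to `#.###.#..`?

14

.##.##...
.#####.##
##...####
.#.#.#...
..#.#..##
...#...##
.#...#.##
#..#..###
#.....#..
..###....
#.#.#.###
##.#.##..
###.###..
#.###.#..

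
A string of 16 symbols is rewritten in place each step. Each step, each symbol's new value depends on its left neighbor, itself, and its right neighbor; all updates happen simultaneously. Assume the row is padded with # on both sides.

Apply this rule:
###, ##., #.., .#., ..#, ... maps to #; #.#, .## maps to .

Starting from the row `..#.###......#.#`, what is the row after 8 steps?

step 1: ###..#########..
step 2: #####.##########
step 3: #####..#########
step 4: #######.########
step 5: #######..#######
step 6: #########.######
step 7: #########..#####
step 8: ###########.####

###########.####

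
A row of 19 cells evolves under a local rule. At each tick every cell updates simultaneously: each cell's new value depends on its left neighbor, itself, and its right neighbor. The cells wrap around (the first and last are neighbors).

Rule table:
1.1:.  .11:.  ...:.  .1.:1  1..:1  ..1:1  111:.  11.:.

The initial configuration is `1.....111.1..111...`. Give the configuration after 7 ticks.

11...1....111...1.1
..1.111..1...1.11..
.11....1111.11...1.
1..1..1.......1.111
.1111111.....11....
1.......1...1..1...
11.....111.111111.1

11.....111.111111.1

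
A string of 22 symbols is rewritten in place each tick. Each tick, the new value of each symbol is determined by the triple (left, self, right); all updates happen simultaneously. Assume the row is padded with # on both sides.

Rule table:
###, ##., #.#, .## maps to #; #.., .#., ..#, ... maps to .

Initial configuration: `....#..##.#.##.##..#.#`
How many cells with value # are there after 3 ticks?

tick 1: .......###.######...##
tick 2: .......##########...##
tick 3: .......##########...##
count of #: 12

12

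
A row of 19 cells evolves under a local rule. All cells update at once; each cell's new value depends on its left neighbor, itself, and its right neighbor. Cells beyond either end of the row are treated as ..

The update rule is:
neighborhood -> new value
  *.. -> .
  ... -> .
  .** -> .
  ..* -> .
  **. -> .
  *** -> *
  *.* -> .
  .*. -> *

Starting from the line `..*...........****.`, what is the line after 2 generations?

generation 1: ..*............**..
generation 2: ..*................

..*................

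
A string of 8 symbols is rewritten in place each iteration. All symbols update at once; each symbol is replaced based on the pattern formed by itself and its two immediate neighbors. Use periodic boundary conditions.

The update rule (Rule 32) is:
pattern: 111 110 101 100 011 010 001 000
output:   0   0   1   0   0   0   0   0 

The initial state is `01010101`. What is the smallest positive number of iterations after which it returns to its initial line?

2

iteration 1: 10101010
iteration 2: 01010101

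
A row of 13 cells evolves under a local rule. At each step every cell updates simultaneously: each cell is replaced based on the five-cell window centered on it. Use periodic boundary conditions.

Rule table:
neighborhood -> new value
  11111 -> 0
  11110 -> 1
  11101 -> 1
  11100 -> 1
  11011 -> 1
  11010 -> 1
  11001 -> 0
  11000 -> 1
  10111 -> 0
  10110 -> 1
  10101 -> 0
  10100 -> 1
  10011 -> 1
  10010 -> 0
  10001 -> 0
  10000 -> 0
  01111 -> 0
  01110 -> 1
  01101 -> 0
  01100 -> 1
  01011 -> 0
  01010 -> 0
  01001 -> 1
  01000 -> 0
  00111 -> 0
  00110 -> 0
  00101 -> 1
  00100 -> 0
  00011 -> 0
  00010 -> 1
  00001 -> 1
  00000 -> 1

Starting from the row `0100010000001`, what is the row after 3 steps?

0111011111000

step 1: 0100100011111
step 2: 1110000000011
step 3: 0111011111000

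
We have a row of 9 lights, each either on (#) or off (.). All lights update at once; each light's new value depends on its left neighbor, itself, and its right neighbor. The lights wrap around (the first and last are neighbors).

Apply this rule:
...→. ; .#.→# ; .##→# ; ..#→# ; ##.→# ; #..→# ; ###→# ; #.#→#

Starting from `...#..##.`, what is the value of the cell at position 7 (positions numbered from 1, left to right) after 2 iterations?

#

iteration 1: ..#######
iteration 2: #########
position 7 holds #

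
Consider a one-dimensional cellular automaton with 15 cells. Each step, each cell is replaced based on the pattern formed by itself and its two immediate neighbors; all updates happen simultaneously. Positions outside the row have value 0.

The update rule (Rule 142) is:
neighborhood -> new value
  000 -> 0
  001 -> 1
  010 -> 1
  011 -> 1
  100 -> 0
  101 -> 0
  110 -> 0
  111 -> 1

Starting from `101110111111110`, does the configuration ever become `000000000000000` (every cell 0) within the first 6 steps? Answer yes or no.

step 1: 101100111111100
step 2: 101001111111000
step 3: 101011111110000
step 4: 101011111100000
step 5: 101011111000000
step 6: 101011110000000
step 6 is 101011110000000, still not uniform 0

no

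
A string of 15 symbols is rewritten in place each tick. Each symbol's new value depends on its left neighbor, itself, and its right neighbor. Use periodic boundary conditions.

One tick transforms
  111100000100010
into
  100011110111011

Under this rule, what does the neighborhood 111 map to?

At position 1 the neighborhood is 111; the next row has 0 there.

0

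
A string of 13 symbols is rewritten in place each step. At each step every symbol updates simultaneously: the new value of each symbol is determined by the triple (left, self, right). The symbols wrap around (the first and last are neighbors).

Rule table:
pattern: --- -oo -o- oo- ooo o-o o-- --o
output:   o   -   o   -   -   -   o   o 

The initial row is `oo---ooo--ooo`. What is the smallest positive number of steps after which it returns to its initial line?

--ooo---oo---
oo---ooo--ooo

2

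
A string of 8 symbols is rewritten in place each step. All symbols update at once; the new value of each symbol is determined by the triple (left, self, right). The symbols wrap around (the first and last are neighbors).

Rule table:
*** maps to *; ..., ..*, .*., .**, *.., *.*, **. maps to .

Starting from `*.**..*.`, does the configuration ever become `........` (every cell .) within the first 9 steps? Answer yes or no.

yes

........
all cells are . at step 1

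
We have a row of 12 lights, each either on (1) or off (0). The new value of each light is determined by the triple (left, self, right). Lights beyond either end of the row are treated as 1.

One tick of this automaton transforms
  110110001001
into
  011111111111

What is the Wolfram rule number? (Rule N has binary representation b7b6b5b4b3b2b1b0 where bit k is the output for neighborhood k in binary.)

127

position 0: 111 → 0  (bit 7 = 0)
position 1: 110 → 1  (bit 6 = 1)
position 2: 101 → 1  (bit 5 = 1)
position 5: 100 → 1  (bit 4 = 1)
position 3: 011 → 1  (bit 3 = 1)
position 8: 010 → 1  (bit 2 = 1)
position 7: 001 → 1  (bit 1 = 1)
position 6: 000 → 1  (bit 0 = 1)
bits b7..b0 = 01111111 = 127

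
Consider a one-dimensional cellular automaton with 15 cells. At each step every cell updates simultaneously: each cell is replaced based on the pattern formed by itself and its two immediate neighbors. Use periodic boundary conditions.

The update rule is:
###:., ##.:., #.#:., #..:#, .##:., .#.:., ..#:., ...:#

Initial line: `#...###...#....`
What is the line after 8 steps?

###...#....#...

.##....##..###.
...###...#....#
##....##..###..
..###...#....#.
#....##..###..#
.###...#....#..
....##..###..##
###...#....#...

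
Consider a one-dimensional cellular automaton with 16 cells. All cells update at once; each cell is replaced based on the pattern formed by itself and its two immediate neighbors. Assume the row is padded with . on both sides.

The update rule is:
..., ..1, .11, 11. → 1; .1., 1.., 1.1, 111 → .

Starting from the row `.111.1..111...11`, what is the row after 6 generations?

11.1...11.1.1111
11...1111...1..1
11.111..1.11..1.
11.1.1.1..11.1..
11.......111...1
11.1111111.1.11.

11.1111111.1.11.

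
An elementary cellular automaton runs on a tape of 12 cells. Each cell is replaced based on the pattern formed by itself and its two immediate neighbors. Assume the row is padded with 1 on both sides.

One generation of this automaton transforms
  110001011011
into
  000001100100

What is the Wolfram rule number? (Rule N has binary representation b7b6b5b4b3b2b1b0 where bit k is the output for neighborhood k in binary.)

position 0: 111 → 0  (bit 7 = 0)
position 1: 110 → 0  (bit 6 = 0)
position 6: 101 → 1  (bit 5 = 1)
position 2: 100 → 0  (bit 4 = 0)
position 7: 011 → 0  (bit 3 = 0)
position 5: 010 → 1  (bit 2 = 1)
position 4: 001 → 0  (bit 1 = 0)
position 3: 000 → 0  (bit 0 = 0)
bits b7..b0 = 00100100 = 36

36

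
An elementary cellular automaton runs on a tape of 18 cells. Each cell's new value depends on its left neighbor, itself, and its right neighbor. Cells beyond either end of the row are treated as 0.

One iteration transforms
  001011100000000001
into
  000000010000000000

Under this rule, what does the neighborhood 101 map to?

At position 3 the neighborhood is 101; the next row has 0 there.

0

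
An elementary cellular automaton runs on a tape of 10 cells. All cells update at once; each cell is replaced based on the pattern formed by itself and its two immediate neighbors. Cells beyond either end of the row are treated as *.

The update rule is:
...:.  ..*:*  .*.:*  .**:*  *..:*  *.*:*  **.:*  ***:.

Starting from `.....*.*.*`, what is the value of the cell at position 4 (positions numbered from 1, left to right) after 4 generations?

.

generation 1: *...******
generation 2: **.**.....
generation 3: .*****...*
generation 4: **...**.**
position 4 holds .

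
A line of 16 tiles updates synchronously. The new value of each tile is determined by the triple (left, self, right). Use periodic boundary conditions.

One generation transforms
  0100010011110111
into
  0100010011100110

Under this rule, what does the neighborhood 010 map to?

At position 1 the neighborhood is 010; the next row has 1 there.

1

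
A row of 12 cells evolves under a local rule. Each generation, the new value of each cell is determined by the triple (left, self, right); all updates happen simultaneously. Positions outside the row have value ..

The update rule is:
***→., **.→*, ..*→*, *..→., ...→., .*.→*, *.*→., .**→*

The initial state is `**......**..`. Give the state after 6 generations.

**.....***..
**....**.*..
**...***.*..
**..**.*.*..
**.***.*.*..
**.*.*.*.*..

**.*.*.*.*..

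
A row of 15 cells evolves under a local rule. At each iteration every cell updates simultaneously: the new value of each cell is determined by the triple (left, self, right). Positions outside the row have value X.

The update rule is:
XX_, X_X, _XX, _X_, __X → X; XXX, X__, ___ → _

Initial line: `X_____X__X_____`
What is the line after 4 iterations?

iteration 1: X____XX_XX____X
iteration 2: X___XXXXXX___XX
iteration 3: X__XX____X__XX_
iteration 4: X_XXX___XX_XXXX

X_XXX___XX_XXXX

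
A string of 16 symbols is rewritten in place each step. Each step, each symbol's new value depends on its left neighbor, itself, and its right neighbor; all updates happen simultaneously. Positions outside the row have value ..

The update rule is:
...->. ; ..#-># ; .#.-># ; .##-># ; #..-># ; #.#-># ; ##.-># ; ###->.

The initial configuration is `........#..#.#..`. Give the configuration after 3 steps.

.....####....###

.......########.
......##......##
.....####....###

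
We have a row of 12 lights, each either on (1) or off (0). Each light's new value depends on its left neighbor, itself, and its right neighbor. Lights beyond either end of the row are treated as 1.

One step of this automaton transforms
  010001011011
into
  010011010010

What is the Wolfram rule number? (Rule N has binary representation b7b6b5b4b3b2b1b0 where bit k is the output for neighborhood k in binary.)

position 11: 111 → 0  (bit 7 = 0)
position 8: 110 → 0  (bit 6 = 0)
position 0: 101 → 0  (bit 5 = 0)
position 2: 100 → 0  (bit 4 = 0)
position 7: 011 → 1  (bit 3 = 1)
position 1: 010 → 1  (bit 2 = 1)
position 4: 001 → 1  (bit 1 = 1)
position 3: 000 → 0  (bit 0 = 0)
bits b7..b0 = 00001110 = 14

14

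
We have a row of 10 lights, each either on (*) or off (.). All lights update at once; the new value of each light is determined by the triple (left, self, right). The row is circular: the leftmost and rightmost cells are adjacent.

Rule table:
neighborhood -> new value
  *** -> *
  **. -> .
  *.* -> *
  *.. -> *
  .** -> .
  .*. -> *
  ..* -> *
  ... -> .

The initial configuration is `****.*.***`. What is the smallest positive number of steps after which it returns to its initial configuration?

step 1: ***.***.**
step 2: **.*.*.*.*
step 3: *.*******.
step 4: **.*****.*
step 5: *.*.***.*.
step 6: ****.*.***

6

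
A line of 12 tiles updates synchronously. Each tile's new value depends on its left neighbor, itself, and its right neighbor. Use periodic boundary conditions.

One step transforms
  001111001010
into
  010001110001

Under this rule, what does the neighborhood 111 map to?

0

At position 3 the neighborhood is 111; the next row has 0 there.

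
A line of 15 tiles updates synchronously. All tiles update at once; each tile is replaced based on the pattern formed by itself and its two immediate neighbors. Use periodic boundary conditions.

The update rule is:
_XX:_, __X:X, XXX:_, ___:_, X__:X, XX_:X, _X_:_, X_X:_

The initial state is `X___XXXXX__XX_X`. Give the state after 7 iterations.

XX_X__XX_XX_XX_

XX_X____XXX_X__
_X__X__X__X__XX
__XX_XX_XX_XX_X
XX_X__X__X__X__
_X__XX_XX_XX_XX
__XX_X__X__X__X
XX_X__XX_XX_XX_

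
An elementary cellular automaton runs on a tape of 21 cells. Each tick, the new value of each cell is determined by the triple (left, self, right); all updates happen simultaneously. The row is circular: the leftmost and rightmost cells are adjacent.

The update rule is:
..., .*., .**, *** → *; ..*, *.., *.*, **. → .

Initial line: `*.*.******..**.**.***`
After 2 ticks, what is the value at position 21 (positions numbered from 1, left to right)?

.

tick 1: ..*.*****...*..*..***
tick 2: ..*.****..*.*..*..**.
position 21 holds .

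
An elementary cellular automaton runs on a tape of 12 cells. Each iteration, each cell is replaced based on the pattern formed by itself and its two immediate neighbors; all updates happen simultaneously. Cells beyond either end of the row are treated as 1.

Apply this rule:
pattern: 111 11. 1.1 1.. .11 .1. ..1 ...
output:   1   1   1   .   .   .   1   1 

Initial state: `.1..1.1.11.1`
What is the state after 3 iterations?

11.1.1.1.1.1

iteration 1: 1..1.1.1.11.
iteration 2: 1.1.1.1.1.11
iteration 3: 11.1.1.1.1.1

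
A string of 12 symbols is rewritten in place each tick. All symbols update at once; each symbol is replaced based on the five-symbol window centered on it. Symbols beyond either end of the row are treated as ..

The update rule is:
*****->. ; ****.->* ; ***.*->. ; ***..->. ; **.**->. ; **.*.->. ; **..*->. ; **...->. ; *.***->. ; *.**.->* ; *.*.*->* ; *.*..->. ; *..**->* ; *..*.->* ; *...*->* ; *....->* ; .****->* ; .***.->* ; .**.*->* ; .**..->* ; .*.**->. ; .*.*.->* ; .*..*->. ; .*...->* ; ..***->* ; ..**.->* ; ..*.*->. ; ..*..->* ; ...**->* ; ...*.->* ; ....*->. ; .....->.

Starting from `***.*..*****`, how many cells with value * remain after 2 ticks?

**....***.*.
**.*.***...*
count of *: 7

7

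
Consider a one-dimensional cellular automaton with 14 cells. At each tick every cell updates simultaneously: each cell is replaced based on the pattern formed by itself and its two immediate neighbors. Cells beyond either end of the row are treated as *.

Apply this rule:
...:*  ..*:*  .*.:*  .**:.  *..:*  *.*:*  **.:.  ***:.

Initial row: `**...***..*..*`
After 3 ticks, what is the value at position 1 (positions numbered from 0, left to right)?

.

tick 1: ..***...*****.
tick 2: **...***.....*
tick 3: ..***...*****.
position 1 holds .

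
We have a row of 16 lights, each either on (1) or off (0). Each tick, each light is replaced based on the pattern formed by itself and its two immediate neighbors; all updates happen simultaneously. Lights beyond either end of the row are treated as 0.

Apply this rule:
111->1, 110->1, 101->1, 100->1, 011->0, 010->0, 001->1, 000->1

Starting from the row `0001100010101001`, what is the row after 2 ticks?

0111011110101011

1110111101010110
0111011110101011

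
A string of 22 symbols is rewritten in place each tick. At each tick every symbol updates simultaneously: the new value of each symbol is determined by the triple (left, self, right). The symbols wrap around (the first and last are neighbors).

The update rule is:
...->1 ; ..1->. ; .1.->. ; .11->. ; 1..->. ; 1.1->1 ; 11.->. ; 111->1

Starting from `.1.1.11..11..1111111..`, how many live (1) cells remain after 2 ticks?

tick 1: ..1.1.........11111..1
tick 2: ...1..1111111..111....
count of 1: 11

11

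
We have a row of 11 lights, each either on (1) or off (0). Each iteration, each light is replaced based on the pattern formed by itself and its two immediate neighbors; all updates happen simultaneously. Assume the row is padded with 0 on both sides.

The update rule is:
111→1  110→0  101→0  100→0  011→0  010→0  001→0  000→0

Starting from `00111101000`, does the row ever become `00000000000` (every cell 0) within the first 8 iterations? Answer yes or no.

yes

00011000000
00000000000
all cells are 0 at iteration 2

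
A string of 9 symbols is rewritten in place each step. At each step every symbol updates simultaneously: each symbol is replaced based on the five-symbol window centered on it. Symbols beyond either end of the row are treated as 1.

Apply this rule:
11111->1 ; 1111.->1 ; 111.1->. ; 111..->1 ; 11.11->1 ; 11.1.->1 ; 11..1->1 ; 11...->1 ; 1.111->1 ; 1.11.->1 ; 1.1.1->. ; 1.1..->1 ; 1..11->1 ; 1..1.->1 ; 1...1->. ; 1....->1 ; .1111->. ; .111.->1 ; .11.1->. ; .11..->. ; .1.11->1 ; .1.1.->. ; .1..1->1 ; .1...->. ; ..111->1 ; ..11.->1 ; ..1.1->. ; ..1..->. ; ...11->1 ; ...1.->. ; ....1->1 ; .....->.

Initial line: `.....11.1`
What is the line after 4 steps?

11.111.11
1.111.11.
.111.11.1
111.11.11

111.11.11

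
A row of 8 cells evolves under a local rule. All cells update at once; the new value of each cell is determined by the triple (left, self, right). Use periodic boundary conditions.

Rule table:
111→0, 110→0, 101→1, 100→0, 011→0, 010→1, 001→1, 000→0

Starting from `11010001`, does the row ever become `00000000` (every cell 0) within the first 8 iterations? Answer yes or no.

00110010
01000110
11001000
00011001
00100011
01100100
10001100
10010001
iteration 8 is 10010001, still not uniform 0

no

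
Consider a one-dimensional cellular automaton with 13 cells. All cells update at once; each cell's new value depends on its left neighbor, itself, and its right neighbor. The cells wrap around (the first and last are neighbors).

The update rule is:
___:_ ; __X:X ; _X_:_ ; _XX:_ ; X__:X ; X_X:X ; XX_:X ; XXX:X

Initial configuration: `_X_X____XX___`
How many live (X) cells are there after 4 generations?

X_X_X__X_XX__
_X_X_XX_X_XXX
X_X_X_XX_X_XX
XX_X_X_XX_X_X
count of X: 8

8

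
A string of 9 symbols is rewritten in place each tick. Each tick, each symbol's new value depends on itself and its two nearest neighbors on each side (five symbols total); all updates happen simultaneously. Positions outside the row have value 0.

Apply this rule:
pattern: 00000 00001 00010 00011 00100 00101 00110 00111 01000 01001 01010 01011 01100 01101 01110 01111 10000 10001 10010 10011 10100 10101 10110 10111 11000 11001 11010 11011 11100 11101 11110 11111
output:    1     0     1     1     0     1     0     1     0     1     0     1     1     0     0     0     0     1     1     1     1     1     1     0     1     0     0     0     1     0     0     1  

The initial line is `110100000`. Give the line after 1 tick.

000100111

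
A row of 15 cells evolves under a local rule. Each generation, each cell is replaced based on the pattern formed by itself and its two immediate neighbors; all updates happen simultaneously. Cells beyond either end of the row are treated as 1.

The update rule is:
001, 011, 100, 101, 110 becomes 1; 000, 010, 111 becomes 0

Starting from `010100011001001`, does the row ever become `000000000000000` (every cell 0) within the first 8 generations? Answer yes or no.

yes

101010111110111
110101100011100
011011110110111
111110011111100
000011110000111
100110011001100
111111111111111
000000000000000
all cells are 0 at generation 8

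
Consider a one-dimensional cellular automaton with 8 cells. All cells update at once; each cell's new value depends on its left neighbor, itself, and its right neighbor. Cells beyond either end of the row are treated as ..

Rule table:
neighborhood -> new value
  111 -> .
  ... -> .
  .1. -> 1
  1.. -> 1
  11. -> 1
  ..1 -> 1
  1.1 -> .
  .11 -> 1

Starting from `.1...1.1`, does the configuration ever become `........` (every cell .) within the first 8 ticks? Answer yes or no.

tick 1: 111.11.1
tick 2: 1.1.11.1
tick 3: 1.1.11.1  (fixed point — unchanged through tick 8)
tick 8 is 1.1.11.1, still not uniform .

no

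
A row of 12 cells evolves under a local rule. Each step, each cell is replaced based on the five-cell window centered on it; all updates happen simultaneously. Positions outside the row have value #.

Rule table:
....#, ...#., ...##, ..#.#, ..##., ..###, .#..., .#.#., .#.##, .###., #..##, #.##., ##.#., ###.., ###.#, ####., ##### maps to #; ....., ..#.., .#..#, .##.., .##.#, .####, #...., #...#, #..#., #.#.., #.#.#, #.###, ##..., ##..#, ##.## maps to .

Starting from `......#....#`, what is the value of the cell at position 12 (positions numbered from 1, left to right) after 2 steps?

#

....##.#.###
..###.#.#..#
position 12 holds #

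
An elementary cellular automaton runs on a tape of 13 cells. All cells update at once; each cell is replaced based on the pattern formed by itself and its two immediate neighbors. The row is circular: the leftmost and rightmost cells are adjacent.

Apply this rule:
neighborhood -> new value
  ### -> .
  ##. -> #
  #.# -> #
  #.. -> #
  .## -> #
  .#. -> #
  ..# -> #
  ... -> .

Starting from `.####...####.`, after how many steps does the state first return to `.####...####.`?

14

step 1: ##..##.##..##
step 2: .###########.
step 3: ##.........##
step 4: .##.......##.
step 5: ####.....####
step 6: ...##...##...
step 7: ..####.####..
step 8: .##..###..##.
step 9: ######.######
step 10: .....###.....
step 11: ....##.##....
step 12: ...#######...
step 13: ..##.....##..
step 14: .####...####.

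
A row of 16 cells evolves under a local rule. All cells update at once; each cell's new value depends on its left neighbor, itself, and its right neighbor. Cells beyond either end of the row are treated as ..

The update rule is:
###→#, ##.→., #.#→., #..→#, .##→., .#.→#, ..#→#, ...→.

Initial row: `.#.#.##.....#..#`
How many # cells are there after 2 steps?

##.#...#...#####
...##.###.#.###.
count of #: 9

9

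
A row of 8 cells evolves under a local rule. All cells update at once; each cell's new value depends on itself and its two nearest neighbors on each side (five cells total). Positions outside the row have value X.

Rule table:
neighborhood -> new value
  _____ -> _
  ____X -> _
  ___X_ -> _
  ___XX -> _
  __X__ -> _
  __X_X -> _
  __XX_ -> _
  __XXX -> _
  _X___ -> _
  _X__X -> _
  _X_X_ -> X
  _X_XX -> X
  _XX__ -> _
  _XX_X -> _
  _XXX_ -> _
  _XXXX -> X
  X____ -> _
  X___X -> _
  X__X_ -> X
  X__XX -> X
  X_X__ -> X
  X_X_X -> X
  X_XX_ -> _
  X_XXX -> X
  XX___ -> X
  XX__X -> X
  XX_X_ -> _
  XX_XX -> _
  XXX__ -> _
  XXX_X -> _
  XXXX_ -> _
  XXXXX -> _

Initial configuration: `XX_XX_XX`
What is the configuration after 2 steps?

______XX
X______X

X______X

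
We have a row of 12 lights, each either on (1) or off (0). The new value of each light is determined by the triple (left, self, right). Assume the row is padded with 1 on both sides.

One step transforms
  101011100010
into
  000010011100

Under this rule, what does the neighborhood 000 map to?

At position 8 the neighborhood is 000; the next row has 1 there.

1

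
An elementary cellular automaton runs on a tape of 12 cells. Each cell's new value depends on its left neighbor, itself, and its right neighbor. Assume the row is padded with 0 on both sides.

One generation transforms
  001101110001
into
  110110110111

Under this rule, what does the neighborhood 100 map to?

At position 8 the neighborhood is 100; the next row has 0 there.

0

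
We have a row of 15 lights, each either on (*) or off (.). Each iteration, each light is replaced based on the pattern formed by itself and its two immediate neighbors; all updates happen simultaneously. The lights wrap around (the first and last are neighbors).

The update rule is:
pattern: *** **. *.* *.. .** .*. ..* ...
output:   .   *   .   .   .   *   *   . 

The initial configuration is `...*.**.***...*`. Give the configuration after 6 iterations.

.*.*.**.*.*.*.*

iteration 1: ..**..*...*..**
iteration 2: .*.*.**..**.*.*
iteration 3: .*.*..*.*.*.*.*
iteration 4: .*.*.**.*.*.*.*
iteration 5: .*.*..*.*.*.*.*  (repeats iteration 3; period 2)
iteration 6: .*.*.**.*.*.*.*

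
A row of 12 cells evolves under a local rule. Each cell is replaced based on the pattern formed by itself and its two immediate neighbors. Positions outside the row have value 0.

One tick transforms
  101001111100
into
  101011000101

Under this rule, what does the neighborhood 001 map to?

1

At position 4 the neighborhood is 001; the next row has 1 there.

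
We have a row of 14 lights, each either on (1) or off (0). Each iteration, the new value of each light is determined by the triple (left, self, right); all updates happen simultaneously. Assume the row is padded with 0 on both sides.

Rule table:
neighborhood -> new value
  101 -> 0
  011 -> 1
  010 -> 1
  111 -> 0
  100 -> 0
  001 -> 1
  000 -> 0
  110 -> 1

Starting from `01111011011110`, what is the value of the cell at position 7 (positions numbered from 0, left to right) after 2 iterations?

11001011010010
11011011010110
position 7 holds 1

1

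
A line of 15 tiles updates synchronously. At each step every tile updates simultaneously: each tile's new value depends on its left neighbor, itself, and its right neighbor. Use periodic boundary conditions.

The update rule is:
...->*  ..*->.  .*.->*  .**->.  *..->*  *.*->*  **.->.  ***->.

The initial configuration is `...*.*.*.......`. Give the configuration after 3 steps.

*.*************

step 1: **.************
step 2: ..*............
step 3: *.*************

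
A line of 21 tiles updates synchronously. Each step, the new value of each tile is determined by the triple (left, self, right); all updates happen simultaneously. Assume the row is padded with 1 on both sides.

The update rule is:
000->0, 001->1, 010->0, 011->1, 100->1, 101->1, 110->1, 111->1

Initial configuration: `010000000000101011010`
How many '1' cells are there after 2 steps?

12

101000000001010111101
110100000010101111111
count of 1: 12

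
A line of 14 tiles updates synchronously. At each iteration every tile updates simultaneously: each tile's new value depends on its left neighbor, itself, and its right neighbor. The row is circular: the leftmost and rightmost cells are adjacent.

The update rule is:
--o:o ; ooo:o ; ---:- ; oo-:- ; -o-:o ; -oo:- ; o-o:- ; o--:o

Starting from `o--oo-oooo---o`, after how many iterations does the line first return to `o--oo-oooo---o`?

14

iteration 1: -oo----oo-o-o-
iteration 2: o--o--o---o-oo
iteration 3: -ooooooo-oo--o
iteration 4: --ooooo----ooo
iteration 5: oo-ooo-o--o-o-
iteration 6: ----o--oooo-o-
iteration 7: ---oooo-oo--oo
iteration 8: o-o-oo----oo--
iteration 9: o-o---o--o--oo
iteration 10: --oo-ooooooo-o
iteration 11: oo----ooooo--o
iteration 12: o-o--o-ooo-oo-
iteration 13: o-oooo--o-----
iteration 14: o--oo-oooo---o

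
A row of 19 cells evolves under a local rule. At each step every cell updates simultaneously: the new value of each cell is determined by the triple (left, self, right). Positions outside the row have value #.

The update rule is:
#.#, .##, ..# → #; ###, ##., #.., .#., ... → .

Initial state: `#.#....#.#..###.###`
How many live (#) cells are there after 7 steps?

10

step 1: .#....#.#..##..##..
step 2: #....#.#..##..##..#
step 3: ....#.#..##..##..##
step 4: ...#.#..##..##..##.
step 5: ..#.#..##..##..##.#
step 6: .#.#..##..##..##.##
step 7: #.#..##..##..##.##.
count of #: 10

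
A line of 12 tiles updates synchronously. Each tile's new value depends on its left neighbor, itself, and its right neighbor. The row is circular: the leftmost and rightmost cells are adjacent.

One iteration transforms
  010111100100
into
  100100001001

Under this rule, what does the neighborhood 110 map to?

At position 6 the neighborhood is 110; the next row has 0 there.

0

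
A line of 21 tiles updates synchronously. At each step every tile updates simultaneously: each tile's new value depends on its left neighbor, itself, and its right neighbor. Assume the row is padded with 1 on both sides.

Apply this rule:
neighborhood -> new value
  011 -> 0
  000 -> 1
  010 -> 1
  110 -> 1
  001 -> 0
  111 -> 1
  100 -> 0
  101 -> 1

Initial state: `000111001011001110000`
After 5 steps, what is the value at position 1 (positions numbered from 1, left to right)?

010011001101000110110
110001000111010011011
110101010011110001101
111111110001110100110
111111110100111100011
position 1 holds 1

1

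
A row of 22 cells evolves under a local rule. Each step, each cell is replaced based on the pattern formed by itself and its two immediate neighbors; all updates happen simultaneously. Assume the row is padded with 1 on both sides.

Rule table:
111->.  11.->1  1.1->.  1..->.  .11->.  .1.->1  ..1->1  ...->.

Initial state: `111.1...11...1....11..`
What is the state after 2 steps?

step 1: ..1.1..1.1..11...1.1.1
step 2: .11.1.11.1.1.1..11.1..

.11.1.11.1.1.1..11.1..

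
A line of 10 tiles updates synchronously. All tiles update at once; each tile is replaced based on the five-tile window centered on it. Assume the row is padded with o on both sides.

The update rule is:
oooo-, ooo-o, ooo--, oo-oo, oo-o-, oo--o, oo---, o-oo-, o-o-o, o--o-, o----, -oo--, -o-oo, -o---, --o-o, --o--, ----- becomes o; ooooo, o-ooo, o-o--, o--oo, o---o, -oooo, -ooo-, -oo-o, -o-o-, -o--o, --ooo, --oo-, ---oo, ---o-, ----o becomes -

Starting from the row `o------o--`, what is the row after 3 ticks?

ooooo--o--
---ooooo--
o-----ooo-

o-----ooo-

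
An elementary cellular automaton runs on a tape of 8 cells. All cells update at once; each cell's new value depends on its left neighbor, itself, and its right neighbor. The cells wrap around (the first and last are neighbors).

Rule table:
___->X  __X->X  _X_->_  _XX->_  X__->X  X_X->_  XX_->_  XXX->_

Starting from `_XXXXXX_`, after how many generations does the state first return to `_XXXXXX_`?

2

X______X
_XXXXXX_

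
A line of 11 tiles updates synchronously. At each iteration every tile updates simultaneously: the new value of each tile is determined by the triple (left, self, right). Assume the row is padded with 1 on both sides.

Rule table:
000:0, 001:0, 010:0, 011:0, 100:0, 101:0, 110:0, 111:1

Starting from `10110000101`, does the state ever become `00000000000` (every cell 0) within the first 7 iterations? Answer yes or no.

yes

00000000000
all cells are 0 at iteration 1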